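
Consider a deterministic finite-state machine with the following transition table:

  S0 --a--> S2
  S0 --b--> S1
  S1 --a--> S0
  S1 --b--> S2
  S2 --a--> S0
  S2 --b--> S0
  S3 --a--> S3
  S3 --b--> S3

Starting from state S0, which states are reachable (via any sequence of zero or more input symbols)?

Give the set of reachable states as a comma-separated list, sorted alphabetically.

Answer: S0, S1, S2

Derivation:
BFS from S0:
  visit S0: S0--a-->S2 (new), S0--b-->S1 (new)
  visit S2: S2--a-->S0 (seen), S2--b-->S0 (seen)
  visit S1: S1--a-->S0 (seen), S1--b-->S2 (seen)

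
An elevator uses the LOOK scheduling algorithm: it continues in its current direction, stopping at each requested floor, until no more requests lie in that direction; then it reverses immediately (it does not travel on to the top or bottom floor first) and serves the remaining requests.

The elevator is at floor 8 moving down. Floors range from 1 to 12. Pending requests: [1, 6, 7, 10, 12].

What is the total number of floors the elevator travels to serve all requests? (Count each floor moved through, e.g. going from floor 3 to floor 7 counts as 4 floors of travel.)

Start at floor 8 moving down, LOOK stop order: [7, 6, 1, 10, 12]
  8 → 7: |7-8| = 1, total = 1
  7 → 6: |6-7| = 1, total = 2
  6 → 1: |1-6| = 5, total = 7
  1 → 10: |10-1| = 9, total = 16
  10 → 12: |12-10| = 2, total = 18

Answer: 18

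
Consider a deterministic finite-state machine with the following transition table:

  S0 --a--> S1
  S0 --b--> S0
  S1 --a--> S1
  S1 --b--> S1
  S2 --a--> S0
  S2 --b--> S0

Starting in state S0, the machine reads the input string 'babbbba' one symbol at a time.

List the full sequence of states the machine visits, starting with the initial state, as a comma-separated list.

Start: S0
  read 'b': S0 --b--> S0
  read 'a': S0 --a--> S1
  read 'b': S1 --b--> S1
  read 'b': S1 --b--> S1
  read 'b': S1 --b--> S1
  read 'b': S1 --b--> S1
  read 'a': S1 --a--> S1

Answer: S0, S0, S1, S1, S1, S1, S1, S1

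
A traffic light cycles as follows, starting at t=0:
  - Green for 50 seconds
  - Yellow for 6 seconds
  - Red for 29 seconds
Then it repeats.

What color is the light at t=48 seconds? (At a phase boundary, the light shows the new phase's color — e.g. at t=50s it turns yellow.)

Answer: green

Derivation:
Cycle length = 50 + 6 + 29 = 85s
t = 48, phase_t = 48 mod 85 = 48
48 < 50 (green end) → GREEN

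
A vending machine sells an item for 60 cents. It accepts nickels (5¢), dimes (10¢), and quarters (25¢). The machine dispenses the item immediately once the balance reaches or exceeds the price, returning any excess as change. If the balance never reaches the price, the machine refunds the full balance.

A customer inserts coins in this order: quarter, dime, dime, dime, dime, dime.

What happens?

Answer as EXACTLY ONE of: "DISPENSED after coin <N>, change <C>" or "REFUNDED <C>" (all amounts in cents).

Answer: DISPENSED after coin 5, change 5

Derivation:
Price: 60¢
Coin 1 (quarter, 25¢): balance = 25¢
Coin 2 (dime, 10¢): balance = 35¢
Coin 3 (dime, 10¢): balance = 45¢
Coin 4 (dime, 10¢): balance = 55¢
Coin 5 (dime, 10¢): balance = 65¢
  → balance >= price → DISPENSE, change = 65 - 60 = 5¢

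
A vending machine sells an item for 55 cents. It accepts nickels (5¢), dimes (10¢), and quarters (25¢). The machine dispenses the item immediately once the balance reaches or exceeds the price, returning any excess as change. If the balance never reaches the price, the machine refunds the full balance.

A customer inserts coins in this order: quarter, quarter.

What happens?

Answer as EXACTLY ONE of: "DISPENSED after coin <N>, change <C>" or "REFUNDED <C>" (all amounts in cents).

Answer: REFUNDED 50

Derivation:
Price: 55¢
Coin 1 (quarter, 25¢): balance = 25¢
Coin 2 (quarter, 25¢): balance = 50¢
All coins inserted, balance 50¢ < price 55¢ → REFUND 50¢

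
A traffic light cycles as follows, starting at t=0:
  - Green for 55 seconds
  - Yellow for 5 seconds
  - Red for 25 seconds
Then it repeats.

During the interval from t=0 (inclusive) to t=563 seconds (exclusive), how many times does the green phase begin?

Answer: 7

Derivation:
Cycle = 55+5+25 = 85s
green phase starts at t = k*85 + 0 for k=0,1,2,...
Need k*85+0 < 563 → k < 6.624
k ∈ {0, ..., 6} → 7 starts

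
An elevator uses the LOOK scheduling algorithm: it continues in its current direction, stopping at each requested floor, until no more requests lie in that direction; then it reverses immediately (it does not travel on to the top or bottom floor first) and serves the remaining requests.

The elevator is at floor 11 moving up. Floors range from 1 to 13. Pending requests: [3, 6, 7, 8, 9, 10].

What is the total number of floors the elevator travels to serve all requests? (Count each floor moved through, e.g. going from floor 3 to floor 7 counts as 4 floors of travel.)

Answer: 8

Derivation:
Start at floor 11 moving up, LOOK stop order: [10, 9, 8, 7, 6, 3]
  11 → 10: |10-11| = 1, total = 1
  10 → 9: |9-10| = 1, total = 2
  9 → 8: |8-9| = 1, total = 3
  8 → 7: |7-8| = 1, total = 4
  7 → 6: |6-7| = 1, total = 5
  6 → 3: |3-6| = 3, total = 8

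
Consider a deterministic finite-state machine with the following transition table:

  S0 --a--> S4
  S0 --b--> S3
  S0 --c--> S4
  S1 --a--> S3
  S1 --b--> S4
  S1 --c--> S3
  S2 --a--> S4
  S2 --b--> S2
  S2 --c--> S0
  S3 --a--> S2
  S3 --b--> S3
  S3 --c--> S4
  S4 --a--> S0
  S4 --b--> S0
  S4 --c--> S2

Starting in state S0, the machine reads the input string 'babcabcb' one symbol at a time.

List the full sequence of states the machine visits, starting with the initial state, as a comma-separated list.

Answer: S0, S3, S2, S2, S0, S4, S0, S4, S0

Derivation:
Start: S0
  read 'b': S0 --b--> S3
  read 'a': S3 --a--> S2
  read 'b': S2 --b--> S2
  read 'c': S2 --c--> S0
  read 'a': S0 --a--> S4
  read 'b': S4 --b--> S0
  read 'c': S0 --c--> S4
  read 'b': S4 --b--> S0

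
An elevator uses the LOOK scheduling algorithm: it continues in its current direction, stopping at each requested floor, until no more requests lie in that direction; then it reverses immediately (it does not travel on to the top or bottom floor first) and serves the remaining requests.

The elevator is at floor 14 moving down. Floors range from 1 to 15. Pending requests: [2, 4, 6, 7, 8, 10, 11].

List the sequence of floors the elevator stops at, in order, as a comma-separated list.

Current: 14, moving DOWN
Serve below first (descending): [11, 10, 8, 7, 6, 4, 2]
Then reverse, serve above (ascending): []

Answer: 11, 10, 8, 7, 6, 4, 2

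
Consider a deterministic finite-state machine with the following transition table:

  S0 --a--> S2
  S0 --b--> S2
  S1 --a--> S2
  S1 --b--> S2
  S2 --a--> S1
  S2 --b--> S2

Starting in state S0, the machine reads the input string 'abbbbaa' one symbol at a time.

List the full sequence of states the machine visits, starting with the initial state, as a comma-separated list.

Start: S0
  read 'a': S0 --a--> S2
  read 'b': S2 --b--> S2
  read 'b': S2 --b--> S2
  read 'b': S2 --b--> S2
  read 'b': S2 --b--> S2
  read 'a': S2 --a--> S1
  read 'a': S1 --a--> S2

Answer: S0, S2, S2, S2, S2, S2, S1, S2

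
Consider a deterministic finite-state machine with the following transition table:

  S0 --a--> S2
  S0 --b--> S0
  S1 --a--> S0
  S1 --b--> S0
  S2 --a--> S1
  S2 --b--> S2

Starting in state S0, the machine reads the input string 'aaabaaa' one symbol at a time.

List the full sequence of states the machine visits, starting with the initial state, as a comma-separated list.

Start: S0
  read 'a': S0 --a--> S2
  read 'a': S2 --a--> S1
  read 'a': S1 --a--> S0
  read 'b': S0 --b--> S0
  read 'a': S0 --a--> S2
  read 'a': S2 --a--> S1
  read 'a': S1 --a--> S0

Answer: S0, S2, S1, S0, S0, S2, S1, S0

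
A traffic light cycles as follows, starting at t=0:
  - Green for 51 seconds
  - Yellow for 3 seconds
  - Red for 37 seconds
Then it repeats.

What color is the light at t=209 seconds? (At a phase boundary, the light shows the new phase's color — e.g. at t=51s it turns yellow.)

Cycle length = 51 + 3 + 37 = 91s
t = 209, phase_t = 209 mod 91 = 27
27 < 51 (green end) → GREEN

Answer: green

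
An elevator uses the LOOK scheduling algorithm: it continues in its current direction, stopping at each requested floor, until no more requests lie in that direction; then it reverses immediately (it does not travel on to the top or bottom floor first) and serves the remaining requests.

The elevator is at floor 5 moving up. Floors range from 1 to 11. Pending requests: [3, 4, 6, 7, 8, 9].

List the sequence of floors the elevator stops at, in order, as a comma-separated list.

Current: 5, moving UP
Serve above first (ascending): [6, 7, 8, 9]
Then reverse, serve below (descending): [4, 3]

Answer: 6, 7, 8, 9, 4, 3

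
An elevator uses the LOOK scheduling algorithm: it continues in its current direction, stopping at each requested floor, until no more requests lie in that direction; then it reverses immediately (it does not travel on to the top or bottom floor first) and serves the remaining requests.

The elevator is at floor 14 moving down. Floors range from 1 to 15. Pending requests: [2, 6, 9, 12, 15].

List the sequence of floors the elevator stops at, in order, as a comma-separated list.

Answer: 12, 9, 6, 2, 15

Derivation:
Current: 14, moving DOWN
Serve below first (descending): [12, 9, 6, 2]
Then reverse, serve above (ascending): [15]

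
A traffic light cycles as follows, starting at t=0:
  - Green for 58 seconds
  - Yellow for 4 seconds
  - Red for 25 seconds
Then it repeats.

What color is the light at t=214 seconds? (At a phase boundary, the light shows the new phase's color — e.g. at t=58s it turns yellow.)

Cycle length = 58 + 4 + 25 = 87s
t = 214, phase_t = 214 mod 87 = 40
40 < 58 (green end) → GREEN

Answer: green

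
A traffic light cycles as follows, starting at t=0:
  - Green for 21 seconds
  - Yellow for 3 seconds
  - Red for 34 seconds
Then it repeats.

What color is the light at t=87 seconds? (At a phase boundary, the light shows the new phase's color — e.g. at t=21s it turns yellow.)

Answer: red

Derivation:
Cycle length = 21 + 3 + 34 = 58s
t = 87, phase_t = 87 mod 58 = 29
29 >= 24 → RED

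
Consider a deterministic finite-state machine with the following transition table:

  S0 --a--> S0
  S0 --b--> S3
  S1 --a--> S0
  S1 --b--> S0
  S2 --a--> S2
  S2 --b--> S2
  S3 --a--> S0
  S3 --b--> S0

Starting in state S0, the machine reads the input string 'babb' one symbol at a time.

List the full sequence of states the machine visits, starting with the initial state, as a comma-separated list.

Start: S0
  read 'b': S0 --b--> S3
  read 'a': S3 --a--> S0
  read 'b': S0 --b--> S3
  read 'b': S3 --b--> S0

Answer: S0, S3, S0, S3, S0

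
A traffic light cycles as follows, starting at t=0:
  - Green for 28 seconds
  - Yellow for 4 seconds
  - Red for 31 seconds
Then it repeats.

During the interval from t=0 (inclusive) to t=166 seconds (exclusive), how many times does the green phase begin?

Cycle = 28+4+31 = 63s
green phase starts at t = k*63 + 0 for k=0,1,2,...
Need k*63+0 < 166 → k < 2.635
k ∈ {0, ..., 2} → 3 starts

Answer: 3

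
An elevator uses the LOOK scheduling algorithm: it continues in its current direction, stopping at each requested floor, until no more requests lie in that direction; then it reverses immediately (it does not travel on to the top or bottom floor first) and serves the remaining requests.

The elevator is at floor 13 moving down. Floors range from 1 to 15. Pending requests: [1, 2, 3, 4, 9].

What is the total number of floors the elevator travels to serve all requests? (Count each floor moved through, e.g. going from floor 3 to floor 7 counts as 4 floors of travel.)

Answer: 12

Derivation:
Start at floor 13 moving down, LOOK stop order: [9, 4, 3, 2, 1]
  13 → 9: |9-13| = 4, total = 4
  9 → 4: |4-9| = 5, total = 9
  4 → 3: |3-4| = 1, total = 10
  3 → 2: |2-3| = 1, total = 11
  2 → 1: |1-2| = 1, total = 12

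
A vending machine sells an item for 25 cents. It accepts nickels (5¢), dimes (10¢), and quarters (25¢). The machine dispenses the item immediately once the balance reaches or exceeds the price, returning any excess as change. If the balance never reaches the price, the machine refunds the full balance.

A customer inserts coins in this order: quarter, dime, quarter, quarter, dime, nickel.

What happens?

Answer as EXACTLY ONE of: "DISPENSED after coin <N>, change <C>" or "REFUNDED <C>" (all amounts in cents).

Price: 25¢
Coin 1 (quarter, 25¢): balance = 25¢
  → balance >= price → DISPENSE, change = 25 - 25 = 0¢

Answer: DISPENSED after coin 1, change 0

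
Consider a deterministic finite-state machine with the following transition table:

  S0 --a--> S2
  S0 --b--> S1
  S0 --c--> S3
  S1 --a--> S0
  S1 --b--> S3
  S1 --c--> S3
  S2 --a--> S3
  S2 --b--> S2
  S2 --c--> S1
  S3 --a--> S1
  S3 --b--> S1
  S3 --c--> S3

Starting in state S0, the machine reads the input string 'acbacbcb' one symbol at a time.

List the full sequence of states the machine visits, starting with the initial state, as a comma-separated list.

Answer: S0, S2, S1, S3, S1, S3, S1, S3, S1

Derivation:
Start: S0
  read 'a': S0 --a--> S2
  read 'c': S2 --c--> S1
  read 'b': S1 --b--> S3
  read 'a': S3 --a--> S1
  read 'c': S1 --c--> S3
  read 'b': S3 --b--> S1
  read 'c': S1 --c--> S3
  read 'b': S3 --b--> S1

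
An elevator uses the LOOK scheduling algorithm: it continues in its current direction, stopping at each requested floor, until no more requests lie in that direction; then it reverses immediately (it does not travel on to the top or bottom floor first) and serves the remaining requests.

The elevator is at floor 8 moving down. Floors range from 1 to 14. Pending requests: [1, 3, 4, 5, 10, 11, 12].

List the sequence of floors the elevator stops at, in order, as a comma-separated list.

Current: 8, moving DOWN
Serve below first (descending): [5, 4, 3, 1]
Then reverse, serve above (ascending): [10, 11, 12]

Answer: 5, 4, 3, 1, 10, 11, 12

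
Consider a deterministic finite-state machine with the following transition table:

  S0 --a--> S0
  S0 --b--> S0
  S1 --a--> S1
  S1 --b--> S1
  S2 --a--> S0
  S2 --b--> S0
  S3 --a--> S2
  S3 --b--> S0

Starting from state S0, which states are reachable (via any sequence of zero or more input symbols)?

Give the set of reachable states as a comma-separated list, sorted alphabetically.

Answer: S0

Derivation:
BFS from S0:
  visit S0: S0--a-->S0 (seen), S0--b-->S0 (seen)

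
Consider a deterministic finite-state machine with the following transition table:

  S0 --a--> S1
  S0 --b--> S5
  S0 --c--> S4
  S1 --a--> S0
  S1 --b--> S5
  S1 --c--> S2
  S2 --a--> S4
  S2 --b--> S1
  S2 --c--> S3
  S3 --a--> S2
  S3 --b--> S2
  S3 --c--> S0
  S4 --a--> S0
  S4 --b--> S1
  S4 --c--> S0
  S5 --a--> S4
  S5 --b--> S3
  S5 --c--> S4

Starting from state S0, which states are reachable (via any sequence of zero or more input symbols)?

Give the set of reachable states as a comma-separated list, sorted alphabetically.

BFS from S0:
  visit S0: S0--a-->S1 (new), S0--b-->S5 (new), S0--c-->S4 (new)
  visit S1: S1--a-->S0 (seen), S1--b-->S5 (seen), S1--c-->S2 (new)
  visit S5: S5--a-->S4 (seen), S5--b-->S3 (new), S5--c-->S4 (seen)
  visit S4: S4--a-->S0 (seen), S4--b-->S1 (seen), S4--c-->S0 (seen)
  visit S2: S2--a-->S4 (seen), S2--b-->S1 (seen), S2--c-->S3 (seen)
  visit S3: S3--a-->S2 (seen), S3--b-->S2 (seen), S3--c-->S0 (seen)

Answer: S0, S1, S2, S3, S4, S5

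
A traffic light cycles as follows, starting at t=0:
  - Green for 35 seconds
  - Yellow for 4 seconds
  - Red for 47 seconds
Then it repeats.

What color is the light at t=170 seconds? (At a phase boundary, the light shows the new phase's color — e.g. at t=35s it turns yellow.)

Cycle length = 35 + 4 + 47 = 86s
t = 170, phase_t = 170 mod 86 = 84
84 >= 39 → RED

Answer: red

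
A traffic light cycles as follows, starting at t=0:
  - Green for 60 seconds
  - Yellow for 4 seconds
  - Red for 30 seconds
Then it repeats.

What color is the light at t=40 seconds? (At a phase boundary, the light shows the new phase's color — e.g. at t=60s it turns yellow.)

Cycle length = 60 + 4 + 30 = 94s
t = 40, phase_t = 40 mod 94 = 40
40 < 60 (green end) → GREEN

Answer: green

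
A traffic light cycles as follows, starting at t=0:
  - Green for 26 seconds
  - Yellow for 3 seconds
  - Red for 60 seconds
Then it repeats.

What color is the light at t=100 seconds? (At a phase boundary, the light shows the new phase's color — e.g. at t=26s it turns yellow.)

Answer: green

Derivation:
Cycle length = 26 + 3 + 60 = 89s
t = 100, phase_t = 100 mod 89 = 11
11 < 26 (green end) → GREEN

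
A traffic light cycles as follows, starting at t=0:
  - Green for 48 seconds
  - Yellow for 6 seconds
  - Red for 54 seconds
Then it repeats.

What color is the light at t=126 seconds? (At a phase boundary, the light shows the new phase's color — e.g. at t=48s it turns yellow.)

Answer: green

Derivation:
Cycle length = 48 + 6 + 54 = 108s
t = 126, phase_t = 126 mod 108 = 18
18 < 48 (green end) → GREEN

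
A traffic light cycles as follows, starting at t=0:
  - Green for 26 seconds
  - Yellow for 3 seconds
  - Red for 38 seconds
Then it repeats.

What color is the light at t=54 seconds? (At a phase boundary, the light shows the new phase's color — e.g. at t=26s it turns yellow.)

Answer: red

Derivation:
Cycle length = 26 + 3 + 38 = 67s
t = 54, phase_t = 54 mod 67 = 54
54 >= 29 → RED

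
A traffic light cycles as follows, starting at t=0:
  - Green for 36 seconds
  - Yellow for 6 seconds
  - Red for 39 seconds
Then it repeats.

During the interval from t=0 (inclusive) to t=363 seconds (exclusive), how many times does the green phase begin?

Cycle = 36+6+39 = 81s
green phase starts at t = k*81 + 0 for k=0,1,2,...
Need k*81+0 < 363 → k < 4.481
k ∈ {0, ..., 4} → 5 starts

Answer: 5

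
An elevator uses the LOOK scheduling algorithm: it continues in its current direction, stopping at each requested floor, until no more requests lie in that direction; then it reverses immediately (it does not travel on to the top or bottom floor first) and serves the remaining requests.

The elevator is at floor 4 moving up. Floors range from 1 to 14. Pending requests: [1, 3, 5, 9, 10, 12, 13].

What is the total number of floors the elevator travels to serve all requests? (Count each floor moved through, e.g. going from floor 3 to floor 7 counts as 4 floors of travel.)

Start at floor 4 moving up, LOOK stop order: [5, 9, 10, 12, 13, 3, 1]
  4 → 5: |5-4| = 1, total = 1
  5 → 9: |9-5| = 4, total = 5
  9 → 10: |10-9| = 1, total = 6
  10 → 12: |12-10| = 2, total = 8
  12 → 13: |13-12| = 1, total = 9
  13 → 3: |3-13| = 10, total = 19
  3 → 1: |1-3| = 2, total = 21

Answer: 21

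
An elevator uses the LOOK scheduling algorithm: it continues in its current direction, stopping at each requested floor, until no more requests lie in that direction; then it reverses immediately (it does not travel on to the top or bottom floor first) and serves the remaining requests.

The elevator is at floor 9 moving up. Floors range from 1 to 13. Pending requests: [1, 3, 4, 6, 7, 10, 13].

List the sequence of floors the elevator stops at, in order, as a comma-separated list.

Answer: 10, 13, 7, 6, 4, 3, 1

Derivation:
Current: 9, moving UP
Serve above first (ascending): [10, 13]
Then reverse, serve below (descending): [7, 6, 4, 3, 1]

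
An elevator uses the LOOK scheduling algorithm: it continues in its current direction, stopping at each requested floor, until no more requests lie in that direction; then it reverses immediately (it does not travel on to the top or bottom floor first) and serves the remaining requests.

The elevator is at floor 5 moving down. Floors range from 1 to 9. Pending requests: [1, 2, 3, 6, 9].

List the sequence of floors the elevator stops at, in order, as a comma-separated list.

Answer: 3, 2, 1, 6, 9

Derivation:
Current: 5, moving DOWN
Serve below first (descending): [3, 2, 1]
Then reverse, serve above (ascending): [6, 9]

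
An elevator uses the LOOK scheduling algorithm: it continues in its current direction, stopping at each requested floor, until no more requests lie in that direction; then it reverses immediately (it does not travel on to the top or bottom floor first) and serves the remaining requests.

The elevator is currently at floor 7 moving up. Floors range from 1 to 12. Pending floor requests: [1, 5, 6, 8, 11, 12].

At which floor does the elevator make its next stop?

Answer: 8

Derivation:
Current floor: 7, direction: up
Requests above: [8, 11, 12]
Requests below: [1, 5, 6]
Moving up and requests lie above → nearest above is min([8, 11, 12]) = 8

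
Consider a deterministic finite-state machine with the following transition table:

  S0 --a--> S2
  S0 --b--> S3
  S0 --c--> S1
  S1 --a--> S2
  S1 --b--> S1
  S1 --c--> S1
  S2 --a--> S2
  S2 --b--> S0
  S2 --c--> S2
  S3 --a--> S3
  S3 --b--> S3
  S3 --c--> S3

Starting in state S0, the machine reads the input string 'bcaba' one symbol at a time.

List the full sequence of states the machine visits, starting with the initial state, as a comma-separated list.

Start: S0
  read 'b': S0 --b--> S3
  read 'c': S3 --c--> S3
  read 'a': S3 --a--> S3
  read 'b': S3 --b--> S3
  read 'a': S3 --a--> S3

Answer: S0, S3, S3, S3, S3, S3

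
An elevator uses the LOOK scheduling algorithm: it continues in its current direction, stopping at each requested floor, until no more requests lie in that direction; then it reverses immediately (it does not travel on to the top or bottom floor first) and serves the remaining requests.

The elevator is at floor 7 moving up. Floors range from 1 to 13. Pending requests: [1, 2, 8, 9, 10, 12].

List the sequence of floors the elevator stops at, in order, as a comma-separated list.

Current: 7, moving UP
Serve above first (ascending): [8, 9, 10, 12]
Then reverse, serve below (descending): [2, 1]

Answer: 8, 9, 10, 12, 2, 1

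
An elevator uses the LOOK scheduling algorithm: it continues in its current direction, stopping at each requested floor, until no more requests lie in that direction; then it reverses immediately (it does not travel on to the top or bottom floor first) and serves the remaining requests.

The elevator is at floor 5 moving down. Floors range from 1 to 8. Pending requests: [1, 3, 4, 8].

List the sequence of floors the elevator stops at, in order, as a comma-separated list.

Current: 5, moving DOWN
Serve below first (descending): [4, 3, 1]
Then reverse, serve above (ascending): [8]

Answer: 4, 3, 1, 8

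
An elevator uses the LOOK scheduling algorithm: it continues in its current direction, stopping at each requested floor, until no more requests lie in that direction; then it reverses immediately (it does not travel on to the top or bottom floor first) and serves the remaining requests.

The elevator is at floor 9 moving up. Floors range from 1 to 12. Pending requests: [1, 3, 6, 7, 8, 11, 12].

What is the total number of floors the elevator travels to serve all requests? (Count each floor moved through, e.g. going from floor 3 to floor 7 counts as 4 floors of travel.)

Answer: 14

Derivation:
Start at floor 9 moving up, LOOK stop order: [11, 12, 8, 7, 6, 3, 1]
  9 → 11: |11-9| = 2, total = 2
  11 → 12: |12-11| = 1, total = 3
  12 → 8: |8-12| = 4, total = 7
  8 → 7: |7-8| = 1, total = 8
  7 → 6: |6-7| = 1, total = 9
  6 → 3: |3-6| = 3, total = 12
  3 → 1: |1-3| = 2, total = 14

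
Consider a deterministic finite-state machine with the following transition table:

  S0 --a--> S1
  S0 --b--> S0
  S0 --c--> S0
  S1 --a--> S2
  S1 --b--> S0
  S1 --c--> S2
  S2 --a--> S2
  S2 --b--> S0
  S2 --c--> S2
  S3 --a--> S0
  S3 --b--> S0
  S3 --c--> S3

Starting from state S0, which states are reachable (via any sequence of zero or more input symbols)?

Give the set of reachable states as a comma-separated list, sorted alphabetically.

Answer: S0, S1, S2

Derivation:
BFS from S0:
  visit S0: S0--a-->S1 (new), S0--b-->S0 (seen), S0--c-->S0 (seen)
  visit S1: S1--a-->S2 (new), S1--b-->S0 (seen), S1--c-->S2 (seen)
  visit S2: S2--a-->S2 (seen), S2--b-->S0 (seen), S2--c-->S2 (seen)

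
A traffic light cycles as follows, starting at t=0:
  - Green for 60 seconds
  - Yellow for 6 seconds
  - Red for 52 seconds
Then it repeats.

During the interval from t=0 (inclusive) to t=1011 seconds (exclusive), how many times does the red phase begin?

Cycle = 60+6+52 = 118s
red phase starts at t = k*118 + 66 for k=0,1,2,...
Need k*118+66 < 1011 → k < 8.008
k ∈ {0, ..., 8} → 9 starts

Answer: 9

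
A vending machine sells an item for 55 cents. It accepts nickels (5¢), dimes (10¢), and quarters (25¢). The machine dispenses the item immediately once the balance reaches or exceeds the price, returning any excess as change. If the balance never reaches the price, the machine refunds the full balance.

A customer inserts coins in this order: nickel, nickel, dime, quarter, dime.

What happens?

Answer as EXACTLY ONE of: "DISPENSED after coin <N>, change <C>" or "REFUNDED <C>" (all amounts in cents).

Answer: DISPENSED after coin 5, change 0

Derivation:
Price: 55¢
Coin 1 (nickel, 5¢): balance = 5¢
Coin 2 (nickel, 5¢): balance = 10¢
Coin 3 (dime, 10¢): balance = 20¢
Coin 4 (quarter, 25¢): balance = 45¢
Coin 5 (dime, 10¢): balance = 55¢
  → balance >= price → DISPENSE, change = 55 - 55 = 0¢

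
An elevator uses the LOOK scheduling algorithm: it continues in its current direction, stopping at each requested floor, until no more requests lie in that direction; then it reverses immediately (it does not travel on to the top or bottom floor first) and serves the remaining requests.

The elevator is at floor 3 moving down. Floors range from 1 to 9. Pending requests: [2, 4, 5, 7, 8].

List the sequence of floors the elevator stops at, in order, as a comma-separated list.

Current: 3, moving DOWN
Serve below first (descending): [2]
Then reverse, serve above (ascending): [4, 5, 7, 8]

Answer: 2, 4, 5, 7, 8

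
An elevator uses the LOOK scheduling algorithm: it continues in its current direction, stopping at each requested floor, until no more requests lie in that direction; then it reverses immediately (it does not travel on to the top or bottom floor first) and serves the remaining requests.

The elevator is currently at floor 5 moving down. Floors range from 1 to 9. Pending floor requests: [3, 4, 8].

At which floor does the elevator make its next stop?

Answer: 4

Derivation:
Current floor: 5, direction: down
Requests above: [8]
Requests below: [3, 4]
Moving down and requests lie below → nearest below is max([3, 4]) = 4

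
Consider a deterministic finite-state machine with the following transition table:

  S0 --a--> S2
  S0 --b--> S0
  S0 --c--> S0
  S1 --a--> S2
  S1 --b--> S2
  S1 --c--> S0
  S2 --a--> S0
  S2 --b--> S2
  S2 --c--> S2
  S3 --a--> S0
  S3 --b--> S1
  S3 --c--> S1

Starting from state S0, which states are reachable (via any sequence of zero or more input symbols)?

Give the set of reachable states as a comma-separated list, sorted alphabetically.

Answer: S0, S2

Derivation:
BFS from S0:
  visit S0: S0--a-->S2 (new), S0--b-->S0 (seen), S0--c-->S0 (seen)
  visit S2: S2--a-->S0 (seen), S2--b-->S2 (seen), S2--c-->S2 (seen)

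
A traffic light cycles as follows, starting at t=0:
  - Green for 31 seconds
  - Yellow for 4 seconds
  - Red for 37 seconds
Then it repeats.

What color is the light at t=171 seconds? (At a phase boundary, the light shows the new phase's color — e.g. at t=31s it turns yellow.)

Cycle length = 31 + 4 + 37 = 72s
t = 171, phase_t = 171 mod 72 = 27
27 < 31 (green end) → GREEN

Answer: green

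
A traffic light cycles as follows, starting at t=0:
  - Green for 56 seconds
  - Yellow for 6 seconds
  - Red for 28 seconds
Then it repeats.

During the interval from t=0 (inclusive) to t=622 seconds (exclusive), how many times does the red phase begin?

Cycle = 56+6+28 = 90s
red phase starts at t = k*90 + 62 for k=0,1,2,...
Need k*90+62 < 622 → k < 6.222
k ∈ {0, ..., 6} → 7 starts

Answer: 7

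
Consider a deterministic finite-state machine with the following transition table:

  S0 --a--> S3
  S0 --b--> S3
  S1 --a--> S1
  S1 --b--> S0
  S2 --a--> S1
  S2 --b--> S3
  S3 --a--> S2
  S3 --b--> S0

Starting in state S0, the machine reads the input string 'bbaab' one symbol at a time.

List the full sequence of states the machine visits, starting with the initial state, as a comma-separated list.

Answer: S0, S3, S0, S3, S2, S3

Derivation:
Start: S0
  read 'b': S0 --b--> S3
  read 'b': S3 --b--> S0
  read 'a': S0 --a--> S3
  read 'a': S3 --a--> S2
  read 'b': S2 --b--> S3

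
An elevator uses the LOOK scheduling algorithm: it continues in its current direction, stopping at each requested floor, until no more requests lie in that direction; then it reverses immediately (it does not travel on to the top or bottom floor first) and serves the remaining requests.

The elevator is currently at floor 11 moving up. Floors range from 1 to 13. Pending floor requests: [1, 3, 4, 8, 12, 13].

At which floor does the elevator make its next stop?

Answer: 12

Derivation:
Current floor: 11, direction: up
Requests above: [12, 13]
Requests below: [1, 3, 4, 8]
Moving up and requests lie above → nearest above is min([12, 13]) = 12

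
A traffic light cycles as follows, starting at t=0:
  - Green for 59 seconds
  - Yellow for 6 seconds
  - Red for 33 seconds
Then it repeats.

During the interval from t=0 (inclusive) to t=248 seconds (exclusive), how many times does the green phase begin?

Cycle = 59+6+33 = 98s
green phase starts at t = k*98 + 0 for k=0,1,2,...
Need k*98+0 < 248 → k < 2.531
k ∈ {0, ..., 2} → 3 starts

Answer: 3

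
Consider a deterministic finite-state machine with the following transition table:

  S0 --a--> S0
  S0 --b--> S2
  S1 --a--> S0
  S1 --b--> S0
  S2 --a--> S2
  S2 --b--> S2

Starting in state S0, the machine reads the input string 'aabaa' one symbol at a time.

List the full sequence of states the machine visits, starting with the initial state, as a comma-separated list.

Start: S0
  read 'a': S0 --a--> S0
  read 'a': S0 --a--> S0
  read 'b': S0 --b--> S2
  read 'a': S2 --a--> S2
  read 'a': S2 --a--> S2

Answer: S0, S0, S0, S2, S2, S2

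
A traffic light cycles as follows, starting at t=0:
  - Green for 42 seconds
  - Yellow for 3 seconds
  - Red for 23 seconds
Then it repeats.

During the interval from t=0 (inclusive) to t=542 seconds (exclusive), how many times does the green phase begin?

Cycle = 42+3+23 = 68s
green phase starts at t = k*68 + 0 for k=0,1,2,...
Need k*68+0 < 542 → k < 7.971
k ∈ {0, ..., 7} → 8 starts

Answer: 8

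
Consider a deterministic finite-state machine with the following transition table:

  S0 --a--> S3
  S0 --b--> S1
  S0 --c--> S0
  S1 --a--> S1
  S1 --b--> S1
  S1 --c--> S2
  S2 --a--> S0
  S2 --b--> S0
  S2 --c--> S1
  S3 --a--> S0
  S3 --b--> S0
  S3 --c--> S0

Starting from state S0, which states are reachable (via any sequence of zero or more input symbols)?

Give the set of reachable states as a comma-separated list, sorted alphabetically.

Answer: S0, S1, S2, S3

Derivation:
BFS from S0:
  visit S0: S0--a-->S3 (new), S0--b-->S1 (new), S0--c-->S0 (seen)
  visit S3: S3--a-->S0 (seen), S3--b-->S0 (seen), S3--c-->S0 (seen)
  visit S1: S1--a-->S1 (seen), S1--b-->S1 (seen), S1--c-->S2 (new)
  visit S2: S2--a-->S0 (seen), S2--b-->S0 (seen), S2--c-->S1 (seen)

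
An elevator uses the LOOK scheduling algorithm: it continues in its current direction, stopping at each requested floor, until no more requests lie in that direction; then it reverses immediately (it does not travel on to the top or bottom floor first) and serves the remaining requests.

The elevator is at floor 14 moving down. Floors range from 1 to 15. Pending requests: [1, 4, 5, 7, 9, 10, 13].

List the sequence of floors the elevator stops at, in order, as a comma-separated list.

Current: 14, moving DOWN
Serve below first (descending): [13, 10, 9, 7, 5, 4, 1]
Then reverse, serve above (ascending): []

Answer: 13, 10, 9, 7, 5, 4, 1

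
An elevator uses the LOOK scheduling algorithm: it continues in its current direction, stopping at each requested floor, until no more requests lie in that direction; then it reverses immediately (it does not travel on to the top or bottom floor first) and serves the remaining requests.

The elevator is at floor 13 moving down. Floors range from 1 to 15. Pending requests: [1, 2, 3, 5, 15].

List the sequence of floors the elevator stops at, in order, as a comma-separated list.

Current: 13, moving DOWN
Serve below first (descending): [5, 3, 2, 1]
Then reverse, serve above (ascending): [15]

Answer: 5, 3, 2, 1, 15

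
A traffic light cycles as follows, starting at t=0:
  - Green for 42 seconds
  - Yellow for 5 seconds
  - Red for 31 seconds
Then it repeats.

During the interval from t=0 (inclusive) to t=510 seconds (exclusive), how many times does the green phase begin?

Cycle = 42+5+31 = 78s
green phase starts at t = k*78 + 0 for k=0,1,2,...
Need k*78+0 < 510 → k < 6.538
k ∈ {0, ..., 6} → 7 starts

Answer: 7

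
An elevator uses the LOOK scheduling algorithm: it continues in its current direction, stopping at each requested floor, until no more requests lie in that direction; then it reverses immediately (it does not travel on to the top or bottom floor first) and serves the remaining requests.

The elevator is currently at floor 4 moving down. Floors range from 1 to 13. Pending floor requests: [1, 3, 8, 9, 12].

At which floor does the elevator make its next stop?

Current floor: 4, direction: down
Requests above: [8, 9, 12]
Requests below: [1, 3]
Moving down and requests lie below → nearest below is max([1, 3]) = 3

Answer: 3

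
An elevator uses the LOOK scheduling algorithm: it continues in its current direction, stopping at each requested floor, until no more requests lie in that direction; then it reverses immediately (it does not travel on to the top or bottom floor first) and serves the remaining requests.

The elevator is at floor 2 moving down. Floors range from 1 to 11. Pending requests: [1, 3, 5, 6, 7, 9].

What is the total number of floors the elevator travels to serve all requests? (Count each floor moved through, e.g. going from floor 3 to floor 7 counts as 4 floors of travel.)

Answer: 9

Derivation:
Start at floor 2 moving down, LOOK stop order: [1, 3, 5, 6, 7, 9]
  2 → 1: |1-2| = 1, total = 1
  1 → 3: |3-1| = 2, total = 3
  3 → 5: |5-3| = 2, total = 5
  5 → 6: |6-5| = 1, total = 6
  6 → 7: |7-6| = 1, total = 7
  7 → 9: |9-7| = 2, total = 9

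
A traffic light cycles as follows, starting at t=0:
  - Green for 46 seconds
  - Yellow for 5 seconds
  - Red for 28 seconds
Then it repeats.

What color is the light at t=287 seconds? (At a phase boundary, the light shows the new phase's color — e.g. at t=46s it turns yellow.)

Cycle length = 46 + 5 + 28 = 79s
t = 287, phase_t = 287 mod 79 = 50
46 <= 50 < 51 (yellow end) → YELLOW

Answer: yellow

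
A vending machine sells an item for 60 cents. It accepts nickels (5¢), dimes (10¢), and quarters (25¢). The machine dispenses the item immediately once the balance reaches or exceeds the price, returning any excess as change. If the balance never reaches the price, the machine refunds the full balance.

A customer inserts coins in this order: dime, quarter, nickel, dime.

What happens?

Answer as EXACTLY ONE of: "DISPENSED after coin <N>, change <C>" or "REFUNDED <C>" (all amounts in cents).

Answer: REFUNDED 50

Derivation:
Price: 60¢
Coin 1 (dime, 10¢): balance = 10¢
Coin 2 (quarter, 25¢): balance = 35¢
Coin 3 (nickel, 5¢): balance = 40¢
Coin 4 (dime, 10¢): balance = 50¢
All coins inserted, balance 50¢ < price 60¢ → REFUND 50¢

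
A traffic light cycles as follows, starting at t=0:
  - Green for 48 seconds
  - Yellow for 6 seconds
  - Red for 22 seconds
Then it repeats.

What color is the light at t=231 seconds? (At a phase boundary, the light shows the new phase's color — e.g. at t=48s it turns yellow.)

Answer: green

Derivation:
Cycle length = 48 + 6 + 22 = 76s
t = 231, phase_t = 231 mod 76 = 3
3 < 48 (green end) → GREEN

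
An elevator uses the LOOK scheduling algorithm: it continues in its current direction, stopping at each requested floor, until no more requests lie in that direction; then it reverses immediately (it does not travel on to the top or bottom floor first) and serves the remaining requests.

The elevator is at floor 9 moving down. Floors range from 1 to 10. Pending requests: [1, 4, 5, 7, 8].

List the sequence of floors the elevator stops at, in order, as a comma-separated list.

Current: 9, moving DOWN
Serve below first (descending): [8, 7, 5, 4, 1]
Then reverse, serve above (ascending): []

Answer: 8, 7, 5, 4, 1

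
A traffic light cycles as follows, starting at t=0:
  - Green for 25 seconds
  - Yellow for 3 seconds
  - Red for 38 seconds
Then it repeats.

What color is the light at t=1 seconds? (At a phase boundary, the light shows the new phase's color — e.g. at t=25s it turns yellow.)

Answer: green

Derivation:
Cycle length = 25 + 3 + 38 = 66s
t = 1, phase_t = 1 mod 66 = 1
1 < 25 (green end) → GREEN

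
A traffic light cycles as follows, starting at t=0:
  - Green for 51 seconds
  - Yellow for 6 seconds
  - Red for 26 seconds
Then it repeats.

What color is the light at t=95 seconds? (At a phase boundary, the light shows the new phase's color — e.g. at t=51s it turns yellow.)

Answer: green

Derivation:
Cycle length = 51 + 6 + 26 = 83s
t = 95, phase_t = 95 mod 83 = 12
12 < 51 (green end) → GREEN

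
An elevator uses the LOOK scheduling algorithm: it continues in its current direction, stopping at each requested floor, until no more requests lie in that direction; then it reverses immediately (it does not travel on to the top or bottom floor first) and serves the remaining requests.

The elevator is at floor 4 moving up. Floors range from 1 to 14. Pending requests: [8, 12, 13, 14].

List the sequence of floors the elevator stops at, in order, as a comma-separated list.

Answer: 8, 12, 13, 14

Derivation:
Current: 4, moving UP
Serve above first (ascending): [8, 12, 13, 14]
Then reverse, serve below (descending): []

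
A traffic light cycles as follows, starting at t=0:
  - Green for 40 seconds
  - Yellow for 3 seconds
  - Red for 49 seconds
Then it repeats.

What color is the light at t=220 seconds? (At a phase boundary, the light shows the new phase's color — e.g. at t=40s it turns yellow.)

Answer: green

Derivation:
Cycle length = 40 + 3 + 49 = 92s
t = 220, phase_t = 220 mod 92 = 36
36 < 40 (green end) → GREEN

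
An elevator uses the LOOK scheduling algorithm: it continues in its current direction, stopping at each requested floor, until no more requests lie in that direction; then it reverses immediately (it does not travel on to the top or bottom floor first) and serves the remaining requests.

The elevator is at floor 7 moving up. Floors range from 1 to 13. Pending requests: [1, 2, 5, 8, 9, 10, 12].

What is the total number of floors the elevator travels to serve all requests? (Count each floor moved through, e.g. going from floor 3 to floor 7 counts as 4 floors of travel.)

Start at floor 7 moving up, LOOK stop order: [8, 9, 10, 12, 5, 2, 1]
  7 → 8: |8-7| = 1, total = 1
  8 → 9: |9-8| = 1, total = 2
  9 → 10: |10-9| = 1, total = 3
  10 → 12: |12-10| = 2, total = 5
  12 → 5: |5-12| = 7, total = 12
  5 → 2: |2-5| = 3, total = 15
  2 → 1: |1-2| = 1, total = 16

Answer: 16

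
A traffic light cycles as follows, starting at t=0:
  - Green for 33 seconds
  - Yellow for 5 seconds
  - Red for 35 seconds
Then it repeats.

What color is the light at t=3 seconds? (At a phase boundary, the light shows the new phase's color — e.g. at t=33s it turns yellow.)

Answer: green

Derivation:
Cycle length = 33 + 5 + 35 = 73s
t = 3, phase_t = 3 mod 73 = 3
3 < 33 (green end) → GREEN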